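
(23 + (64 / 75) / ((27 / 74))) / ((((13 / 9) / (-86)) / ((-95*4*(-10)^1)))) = -51595184 / 9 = -5732798.22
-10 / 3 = -3.33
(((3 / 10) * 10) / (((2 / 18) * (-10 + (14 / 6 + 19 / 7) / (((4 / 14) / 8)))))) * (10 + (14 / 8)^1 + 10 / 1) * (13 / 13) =7047 / 1576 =4.47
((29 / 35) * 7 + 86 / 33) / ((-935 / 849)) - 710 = -36904271 / 51425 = -717.63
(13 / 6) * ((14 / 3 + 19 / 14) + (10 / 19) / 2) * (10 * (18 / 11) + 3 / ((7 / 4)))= 7565636 / 30723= 246.25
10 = 10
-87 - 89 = -176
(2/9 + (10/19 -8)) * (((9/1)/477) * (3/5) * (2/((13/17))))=-8432/39273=-0.21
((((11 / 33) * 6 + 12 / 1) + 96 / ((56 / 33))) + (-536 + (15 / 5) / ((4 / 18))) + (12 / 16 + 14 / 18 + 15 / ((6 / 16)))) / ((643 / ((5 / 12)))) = -517105 / 1944432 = -0.27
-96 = -96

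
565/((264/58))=16385/132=124.13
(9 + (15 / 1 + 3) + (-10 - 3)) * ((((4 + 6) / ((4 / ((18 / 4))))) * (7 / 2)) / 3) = 735 / 4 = 183.75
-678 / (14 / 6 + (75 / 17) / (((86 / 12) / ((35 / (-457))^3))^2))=-582416917602680832849378 / 2004384687072235648019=-290.57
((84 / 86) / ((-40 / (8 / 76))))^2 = 441 / 66748900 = 0.00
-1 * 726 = -726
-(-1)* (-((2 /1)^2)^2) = -16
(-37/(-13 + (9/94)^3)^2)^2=651534910980712872394461184/13589089619454268531084911361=0.05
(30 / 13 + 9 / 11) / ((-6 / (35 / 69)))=-5215 / 19734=-0.26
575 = 575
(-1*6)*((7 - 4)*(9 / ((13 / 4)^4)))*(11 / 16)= -28512 / 28561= -1.00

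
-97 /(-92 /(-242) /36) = -211266 /23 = -9185.48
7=7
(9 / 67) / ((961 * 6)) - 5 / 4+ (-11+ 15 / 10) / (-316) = -49641429 / 40692584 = -1.22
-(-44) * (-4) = -176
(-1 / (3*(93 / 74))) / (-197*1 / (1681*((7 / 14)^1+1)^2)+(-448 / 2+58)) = 62197 / 38939131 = 0.00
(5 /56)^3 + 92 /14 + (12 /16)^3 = 1228261 /175616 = 6.99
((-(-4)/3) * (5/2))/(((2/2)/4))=13.33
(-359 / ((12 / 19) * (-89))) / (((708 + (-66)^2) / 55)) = 375155 / 5408352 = 0.07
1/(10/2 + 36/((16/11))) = 4/119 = 0.03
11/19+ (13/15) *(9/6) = 357/190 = 1.88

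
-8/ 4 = -2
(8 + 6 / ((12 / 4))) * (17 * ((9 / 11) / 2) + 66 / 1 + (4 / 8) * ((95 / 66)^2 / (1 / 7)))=3493775 / 4356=802.06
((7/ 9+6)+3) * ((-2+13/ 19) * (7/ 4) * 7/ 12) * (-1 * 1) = 13475/ 1026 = 13.13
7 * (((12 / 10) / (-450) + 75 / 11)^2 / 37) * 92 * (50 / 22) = 509015665424 / 277014375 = 1837.51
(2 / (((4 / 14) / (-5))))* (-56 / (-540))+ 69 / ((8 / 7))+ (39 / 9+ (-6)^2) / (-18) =11773 / 216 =54.50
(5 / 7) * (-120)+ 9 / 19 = -85.24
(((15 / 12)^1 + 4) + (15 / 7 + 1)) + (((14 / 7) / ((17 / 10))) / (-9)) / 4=35815 / 4284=8.36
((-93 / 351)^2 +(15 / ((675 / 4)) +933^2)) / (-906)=-29790315247 / 31005585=-960.80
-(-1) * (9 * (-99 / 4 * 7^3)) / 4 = -305613 / 16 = -19100.81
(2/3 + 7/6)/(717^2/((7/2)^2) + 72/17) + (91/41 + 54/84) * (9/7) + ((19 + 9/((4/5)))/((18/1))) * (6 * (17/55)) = 2864396184761/421426885320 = 6.80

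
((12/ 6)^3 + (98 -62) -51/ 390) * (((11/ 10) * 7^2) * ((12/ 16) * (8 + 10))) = 82995759/ 2600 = 31921.45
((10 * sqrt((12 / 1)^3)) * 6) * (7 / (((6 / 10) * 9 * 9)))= 359.24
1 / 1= 1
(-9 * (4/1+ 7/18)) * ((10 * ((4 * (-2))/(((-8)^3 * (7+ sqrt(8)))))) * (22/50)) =-0.28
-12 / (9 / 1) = -4 / 3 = -1.33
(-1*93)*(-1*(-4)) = -372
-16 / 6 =-8 / 3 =-2.67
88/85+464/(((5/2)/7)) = 22104/17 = 1300.24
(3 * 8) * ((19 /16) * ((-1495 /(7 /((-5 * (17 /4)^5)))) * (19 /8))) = 11494345854225 /114688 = 100222742.17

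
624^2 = 389376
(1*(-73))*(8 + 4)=-876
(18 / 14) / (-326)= -9 / 2282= -0.00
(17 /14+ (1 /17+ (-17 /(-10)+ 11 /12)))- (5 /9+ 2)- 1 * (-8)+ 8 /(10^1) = 43415 /4284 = 10.13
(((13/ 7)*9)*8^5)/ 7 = 3833856/ 49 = 78241.96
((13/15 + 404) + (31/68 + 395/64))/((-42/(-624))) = 6113.63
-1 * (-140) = 140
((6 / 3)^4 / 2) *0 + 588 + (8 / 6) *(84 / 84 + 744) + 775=7069 / 3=2356.33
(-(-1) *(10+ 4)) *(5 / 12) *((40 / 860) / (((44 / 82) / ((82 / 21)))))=8405 / 4257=1.97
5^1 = 5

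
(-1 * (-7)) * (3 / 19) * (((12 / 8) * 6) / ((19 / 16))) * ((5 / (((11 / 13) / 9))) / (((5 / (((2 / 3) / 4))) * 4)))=14742 / 3971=3.71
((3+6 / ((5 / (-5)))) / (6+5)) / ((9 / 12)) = -4 / 11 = -0.36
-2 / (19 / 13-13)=13 / 75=0.17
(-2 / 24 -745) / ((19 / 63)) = -187761 / 76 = -2470.54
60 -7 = 53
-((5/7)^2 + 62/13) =-3363/637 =-5.28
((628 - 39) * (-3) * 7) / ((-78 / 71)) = 292733 / 26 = 11258.96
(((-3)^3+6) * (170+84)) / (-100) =2667 / 50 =53.34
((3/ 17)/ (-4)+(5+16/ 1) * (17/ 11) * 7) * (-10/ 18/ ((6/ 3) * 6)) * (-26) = 3681145/ 13464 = 273.41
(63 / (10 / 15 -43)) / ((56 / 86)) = -1161 / 508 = -2.29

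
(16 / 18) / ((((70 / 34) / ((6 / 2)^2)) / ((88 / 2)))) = 5984 / 35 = 170.97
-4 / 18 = -2 / 9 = -0.22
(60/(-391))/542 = -30/105961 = -0.00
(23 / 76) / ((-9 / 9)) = -23 / 76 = -0.30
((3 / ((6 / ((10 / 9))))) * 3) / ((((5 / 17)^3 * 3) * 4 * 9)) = 4913 / 8100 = 0.61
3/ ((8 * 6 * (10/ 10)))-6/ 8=-11/ 16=-0.69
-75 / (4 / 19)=-1425 / 4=-356.25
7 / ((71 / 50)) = 350 / 71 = 4.93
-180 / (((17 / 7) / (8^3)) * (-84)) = 7680 / 17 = 451.76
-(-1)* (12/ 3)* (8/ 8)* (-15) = -60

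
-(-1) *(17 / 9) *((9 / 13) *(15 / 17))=15 / 13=1.15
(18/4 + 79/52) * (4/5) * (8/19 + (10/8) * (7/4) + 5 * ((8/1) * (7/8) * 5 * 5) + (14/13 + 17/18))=9792729901/2311920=4235.76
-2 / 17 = -0.12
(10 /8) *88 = 110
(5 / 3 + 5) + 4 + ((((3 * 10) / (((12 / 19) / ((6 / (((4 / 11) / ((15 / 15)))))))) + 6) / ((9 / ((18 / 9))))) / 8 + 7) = 39.60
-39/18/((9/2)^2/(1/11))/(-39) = 2/8019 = 0.00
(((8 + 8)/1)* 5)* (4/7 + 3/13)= 5840/91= 64.18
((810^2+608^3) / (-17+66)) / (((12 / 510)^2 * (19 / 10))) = 4071500854250 / 931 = 4373255482.55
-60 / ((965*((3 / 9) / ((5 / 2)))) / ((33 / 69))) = -0.22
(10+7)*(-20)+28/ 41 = -13912/ 41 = -339.32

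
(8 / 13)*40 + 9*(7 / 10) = 4019 / 130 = 30.92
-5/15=-1/3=-0.33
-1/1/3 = -1/3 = -0.33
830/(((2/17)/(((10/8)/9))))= 35275/36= 979.86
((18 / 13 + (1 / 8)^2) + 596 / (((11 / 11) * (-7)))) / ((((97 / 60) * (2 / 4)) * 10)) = -1463151 / 141232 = -10.36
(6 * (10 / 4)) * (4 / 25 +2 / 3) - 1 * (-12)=122 / 5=24.40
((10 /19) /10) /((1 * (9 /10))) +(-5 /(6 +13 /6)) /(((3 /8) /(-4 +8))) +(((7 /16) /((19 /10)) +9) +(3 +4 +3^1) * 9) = 6217763 /67032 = 92.76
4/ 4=1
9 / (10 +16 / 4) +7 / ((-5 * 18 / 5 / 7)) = -131 / 63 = -2.08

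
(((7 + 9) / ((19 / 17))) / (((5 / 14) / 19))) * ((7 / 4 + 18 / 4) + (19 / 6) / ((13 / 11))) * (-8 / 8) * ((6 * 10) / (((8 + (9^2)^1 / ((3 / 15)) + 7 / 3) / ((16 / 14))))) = -1299072 / 1157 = -1122.79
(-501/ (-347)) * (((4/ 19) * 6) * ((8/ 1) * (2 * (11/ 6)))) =352704/ 6593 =53.50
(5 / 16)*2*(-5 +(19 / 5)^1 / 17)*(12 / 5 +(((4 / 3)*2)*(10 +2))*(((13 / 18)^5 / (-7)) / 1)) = -90005879 / 20076660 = -4.48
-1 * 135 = -135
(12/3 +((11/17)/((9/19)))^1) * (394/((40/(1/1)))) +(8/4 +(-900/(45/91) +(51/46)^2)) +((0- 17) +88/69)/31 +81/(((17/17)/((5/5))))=-1362511921/809370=-1683.42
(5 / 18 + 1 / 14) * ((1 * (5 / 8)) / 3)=55 / 756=0.07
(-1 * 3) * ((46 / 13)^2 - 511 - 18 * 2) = 1603.44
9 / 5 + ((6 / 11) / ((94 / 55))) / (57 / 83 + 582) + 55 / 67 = 665388211 / 253825145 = 2.62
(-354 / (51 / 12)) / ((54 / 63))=-1652 / 17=-97.18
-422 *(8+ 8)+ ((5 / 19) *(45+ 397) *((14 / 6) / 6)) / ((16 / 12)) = -6718.07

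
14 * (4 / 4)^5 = 14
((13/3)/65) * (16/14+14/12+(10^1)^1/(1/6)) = 2617/630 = 4.15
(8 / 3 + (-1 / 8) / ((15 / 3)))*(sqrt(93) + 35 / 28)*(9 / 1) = 951 / 32 + 951*sqrt(93) / 40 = 259.00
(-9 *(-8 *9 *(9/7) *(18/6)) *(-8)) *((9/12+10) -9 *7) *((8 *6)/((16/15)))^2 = 14809489200/7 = 2115641314.29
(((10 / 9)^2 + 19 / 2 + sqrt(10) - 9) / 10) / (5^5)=281 / 5062500 + sqrt(10) / 31250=0.00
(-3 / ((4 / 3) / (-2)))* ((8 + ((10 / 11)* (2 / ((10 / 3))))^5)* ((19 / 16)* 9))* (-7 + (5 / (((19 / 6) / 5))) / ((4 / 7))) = 3399080517 / 1288408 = 2638.20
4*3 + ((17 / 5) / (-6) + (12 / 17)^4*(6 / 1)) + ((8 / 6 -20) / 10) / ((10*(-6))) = 486872039 / 37584450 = 12.95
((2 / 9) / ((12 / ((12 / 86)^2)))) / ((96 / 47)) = 47 / 266256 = 0.00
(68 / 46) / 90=17 / 1035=0.02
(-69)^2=4761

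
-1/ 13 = -0.08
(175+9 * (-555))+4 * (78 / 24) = -4807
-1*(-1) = 1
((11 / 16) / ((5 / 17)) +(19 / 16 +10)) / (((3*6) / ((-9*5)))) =-541 / 16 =-33.81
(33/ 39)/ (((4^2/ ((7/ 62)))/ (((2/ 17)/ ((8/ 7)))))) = 539/ 876928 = 0.00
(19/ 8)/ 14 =19/ 112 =0.17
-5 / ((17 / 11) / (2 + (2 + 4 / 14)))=-13.87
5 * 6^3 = 1080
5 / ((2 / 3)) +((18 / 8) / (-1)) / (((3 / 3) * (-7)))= 219 / 28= 7.82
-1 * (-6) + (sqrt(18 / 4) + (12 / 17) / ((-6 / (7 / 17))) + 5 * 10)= 3 * sqrt(2) / 2 + 16170 / 289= 58.07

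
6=6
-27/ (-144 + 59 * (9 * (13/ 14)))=-14/ 181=-0.08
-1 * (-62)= 62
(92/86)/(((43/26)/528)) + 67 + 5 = 764616/1849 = 413.53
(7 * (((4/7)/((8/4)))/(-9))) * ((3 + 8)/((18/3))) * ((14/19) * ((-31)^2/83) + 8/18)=-1401334/383211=-3.66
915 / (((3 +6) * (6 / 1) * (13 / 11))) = 3355 / 234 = 14.34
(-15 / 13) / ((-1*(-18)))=-5 / 78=-0.06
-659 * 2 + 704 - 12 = -626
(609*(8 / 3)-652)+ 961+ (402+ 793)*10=13883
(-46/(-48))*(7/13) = 161/312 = 0.52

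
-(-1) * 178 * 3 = 534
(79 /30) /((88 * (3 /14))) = 553 /3960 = 0.14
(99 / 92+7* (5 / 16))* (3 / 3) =3.26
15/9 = 5/3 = 1.67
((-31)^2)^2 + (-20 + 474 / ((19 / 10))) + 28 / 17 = 298371935 / 323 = 923752.12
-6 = -6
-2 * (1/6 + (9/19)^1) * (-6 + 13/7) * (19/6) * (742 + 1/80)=41889079/3360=12466.99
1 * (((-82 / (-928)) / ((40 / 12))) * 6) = 369 / 2320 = 0.16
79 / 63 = 1.25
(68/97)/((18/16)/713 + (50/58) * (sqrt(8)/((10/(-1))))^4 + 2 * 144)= 281207200/115529380477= 0.00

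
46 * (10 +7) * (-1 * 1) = -782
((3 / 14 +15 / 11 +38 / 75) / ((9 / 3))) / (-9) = -24077 / 311850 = -0.08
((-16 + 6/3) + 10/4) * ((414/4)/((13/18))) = -42849/26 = -1648.04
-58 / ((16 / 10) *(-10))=29 / 8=3.62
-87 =-87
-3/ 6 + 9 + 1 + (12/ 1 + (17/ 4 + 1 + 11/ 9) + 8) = 1295/ 36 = 35.97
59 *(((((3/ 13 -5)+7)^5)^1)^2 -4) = 24789192160635495/ 137858491849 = 179816.21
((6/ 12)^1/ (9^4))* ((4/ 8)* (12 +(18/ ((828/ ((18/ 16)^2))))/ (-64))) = 753637/ 1648263168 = 0.00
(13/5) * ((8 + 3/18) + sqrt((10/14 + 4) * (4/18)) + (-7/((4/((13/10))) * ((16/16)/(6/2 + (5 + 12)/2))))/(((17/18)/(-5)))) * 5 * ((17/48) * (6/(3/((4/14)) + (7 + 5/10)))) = 226.67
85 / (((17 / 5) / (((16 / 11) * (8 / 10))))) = 320 / 11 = 29.09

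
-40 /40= -1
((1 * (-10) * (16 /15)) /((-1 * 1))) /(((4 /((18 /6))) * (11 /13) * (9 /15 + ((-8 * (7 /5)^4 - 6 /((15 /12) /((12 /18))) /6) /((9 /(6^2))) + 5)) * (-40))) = 4875 /2463956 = 0.00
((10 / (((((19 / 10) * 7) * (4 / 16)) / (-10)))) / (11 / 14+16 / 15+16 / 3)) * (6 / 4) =-60000 / 9557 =-6.28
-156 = -156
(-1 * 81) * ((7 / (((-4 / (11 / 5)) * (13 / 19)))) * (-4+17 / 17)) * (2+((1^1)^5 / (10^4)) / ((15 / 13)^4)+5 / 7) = -6031081604229 / 1625000000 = -3711.43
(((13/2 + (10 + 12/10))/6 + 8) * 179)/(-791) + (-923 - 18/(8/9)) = -3740354/3955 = -945.73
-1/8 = -0.12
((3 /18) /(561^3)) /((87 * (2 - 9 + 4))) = -1 /276490581246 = -0.00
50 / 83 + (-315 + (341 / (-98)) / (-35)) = -89477547 / 284690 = -314.30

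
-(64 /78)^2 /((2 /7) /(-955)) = 2250.31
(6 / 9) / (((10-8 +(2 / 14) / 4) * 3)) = 56 / 513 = 0.11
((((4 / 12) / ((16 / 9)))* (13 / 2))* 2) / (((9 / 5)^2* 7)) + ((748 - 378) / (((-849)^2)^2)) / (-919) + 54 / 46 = 1576058397145318111 / 1229963237753637744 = 1.28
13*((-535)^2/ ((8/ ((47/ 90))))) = 34976695/ 144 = 242893.72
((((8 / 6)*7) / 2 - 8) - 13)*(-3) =49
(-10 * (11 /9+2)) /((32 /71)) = -10295 /144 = -71.49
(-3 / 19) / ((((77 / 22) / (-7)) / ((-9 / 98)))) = -27 / 931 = -0.03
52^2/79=2704/79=34.23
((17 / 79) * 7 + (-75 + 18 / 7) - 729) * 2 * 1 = -884714 / 553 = -1599.84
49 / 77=7 / 11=0.64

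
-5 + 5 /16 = -75 /16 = -4.69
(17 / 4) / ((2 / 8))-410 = -393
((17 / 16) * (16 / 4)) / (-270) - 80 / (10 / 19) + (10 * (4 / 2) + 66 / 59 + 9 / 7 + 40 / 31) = -1774326091 / 13827240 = -128.32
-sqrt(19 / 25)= -sqrt(19) / 5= -0.87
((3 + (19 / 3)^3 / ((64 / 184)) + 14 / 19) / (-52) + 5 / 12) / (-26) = 2923799 / 5548608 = 0.53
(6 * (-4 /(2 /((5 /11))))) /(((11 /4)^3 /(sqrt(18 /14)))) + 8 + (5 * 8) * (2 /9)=152 /9 - 11520 * sqrt(7) /102487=16.59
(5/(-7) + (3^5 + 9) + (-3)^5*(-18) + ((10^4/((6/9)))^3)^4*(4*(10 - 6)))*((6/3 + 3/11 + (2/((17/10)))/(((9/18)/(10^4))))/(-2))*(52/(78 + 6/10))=-8312872260963867187500000000000000000000000000018521432829250/514437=-16159164797562903110584970000000000000000000000000000000.00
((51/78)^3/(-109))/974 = -4913/1865973616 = -0.00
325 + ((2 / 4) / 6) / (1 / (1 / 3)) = 325.03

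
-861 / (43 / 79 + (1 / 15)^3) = -229564125 / 145204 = -1580.98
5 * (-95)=-475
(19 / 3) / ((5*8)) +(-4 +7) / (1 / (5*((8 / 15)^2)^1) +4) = 28759 / 36120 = 0.80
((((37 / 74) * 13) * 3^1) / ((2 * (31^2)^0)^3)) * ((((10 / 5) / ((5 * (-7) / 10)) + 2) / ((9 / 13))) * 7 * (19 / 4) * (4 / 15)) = 3211 / 72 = 44.60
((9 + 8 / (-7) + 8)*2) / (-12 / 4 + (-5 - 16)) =-37 / 28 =-1.32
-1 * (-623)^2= -388129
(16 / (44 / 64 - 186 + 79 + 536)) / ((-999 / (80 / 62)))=-2048 / 42582375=-0.00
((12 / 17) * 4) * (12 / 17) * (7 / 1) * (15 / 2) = 30240 / 289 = 104.64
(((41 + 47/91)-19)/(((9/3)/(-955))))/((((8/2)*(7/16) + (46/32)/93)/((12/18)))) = -647046880/239057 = -2706.66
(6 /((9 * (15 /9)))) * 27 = 54 /5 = 10.80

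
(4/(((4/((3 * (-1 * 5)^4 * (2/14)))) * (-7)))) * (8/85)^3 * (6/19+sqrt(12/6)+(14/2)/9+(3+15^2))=-7.35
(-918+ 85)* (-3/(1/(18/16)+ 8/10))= 112455/76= 1479.67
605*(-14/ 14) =-605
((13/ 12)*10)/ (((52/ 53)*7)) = 265/ 168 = 1.58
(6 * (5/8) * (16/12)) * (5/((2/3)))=75/2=37.50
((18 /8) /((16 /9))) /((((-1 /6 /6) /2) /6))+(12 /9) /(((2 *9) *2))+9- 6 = -58721 /108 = -543.71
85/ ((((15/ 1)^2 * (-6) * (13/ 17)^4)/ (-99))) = 18.23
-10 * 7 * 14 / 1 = -980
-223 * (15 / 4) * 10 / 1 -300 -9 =-17343 / 2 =-8671.50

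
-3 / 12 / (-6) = 1 / 24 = 0.04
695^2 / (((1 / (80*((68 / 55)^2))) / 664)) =4745756948480 / 121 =39221131805.62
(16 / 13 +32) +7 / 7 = 445 / 13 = 34.23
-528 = -528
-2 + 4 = 2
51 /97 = 0.53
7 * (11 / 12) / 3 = 77 / 36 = 2.14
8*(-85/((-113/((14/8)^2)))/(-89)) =-4165/20114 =-0.21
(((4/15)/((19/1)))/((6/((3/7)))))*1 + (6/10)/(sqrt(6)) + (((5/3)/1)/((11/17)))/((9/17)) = sqrt(6)/10 + 961123/197505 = 5.11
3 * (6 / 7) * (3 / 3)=18 / 7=2.57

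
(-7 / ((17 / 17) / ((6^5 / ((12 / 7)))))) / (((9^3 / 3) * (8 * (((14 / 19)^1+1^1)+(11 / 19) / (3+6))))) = -399 / 44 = -9.07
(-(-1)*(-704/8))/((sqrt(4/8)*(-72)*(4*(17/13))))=143*sqrt(2)/612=0.33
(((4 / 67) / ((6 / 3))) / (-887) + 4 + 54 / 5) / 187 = 4397736 / 55566115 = 0.08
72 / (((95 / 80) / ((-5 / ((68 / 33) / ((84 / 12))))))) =-332640 / 323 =-1029.85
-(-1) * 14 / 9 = 14 / 9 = 1.56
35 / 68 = 0.51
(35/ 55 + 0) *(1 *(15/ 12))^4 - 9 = -20969/ 2816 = -7.45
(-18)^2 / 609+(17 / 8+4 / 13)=62591 / 21112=2.96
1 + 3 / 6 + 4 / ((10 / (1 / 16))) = 61 / 40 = 1.52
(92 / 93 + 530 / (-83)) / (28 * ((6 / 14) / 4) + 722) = -41654 / 5596275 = -0.01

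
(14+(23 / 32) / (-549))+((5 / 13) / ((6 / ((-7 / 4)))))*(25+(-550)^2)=-7747493423 / 228384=-33923.10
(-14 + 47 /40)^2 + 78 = 387969 /1600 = 242.48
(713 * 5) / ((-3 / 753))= -894815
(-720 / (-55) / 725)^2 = 20736 / 63600625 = 0.00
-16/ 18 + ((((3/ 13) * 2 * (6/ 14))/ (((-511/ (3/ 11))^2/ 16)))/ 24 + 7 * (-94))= -17049955751858/ 25876829979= -658.89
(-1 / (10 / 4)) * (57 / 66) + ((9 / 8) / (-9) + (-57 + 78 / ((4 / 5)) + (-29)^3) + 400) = -23948.97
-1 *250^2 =-62500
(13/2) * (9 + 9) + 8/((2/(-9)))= 81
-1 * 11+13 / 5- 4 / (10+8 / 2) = -304 / 35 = -8.69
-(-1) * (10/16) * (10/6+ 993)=1865/3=621.67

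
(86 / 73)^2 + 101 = 545625 / 5329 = 102.39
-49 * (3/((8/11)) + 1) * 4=-2009/2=-1004.50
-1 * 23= -23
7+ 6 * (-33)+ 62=-129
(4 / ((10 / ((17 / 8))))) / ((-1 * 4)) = -17 / 80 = -0.21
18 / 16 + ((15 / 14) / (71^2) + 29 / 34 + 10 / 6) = 52474829 / 14397096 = 3.64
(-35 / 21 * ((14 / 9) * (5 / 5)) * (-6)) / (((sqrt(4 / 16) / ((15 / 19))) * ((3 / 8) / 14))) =156800 / 171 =916.96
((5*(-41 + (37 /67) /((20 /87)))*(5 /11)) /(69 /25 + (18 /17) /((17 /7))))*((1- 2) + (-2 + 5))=-1868421125 /34036134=-54.90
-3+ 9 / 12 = -9 / 4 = -2.25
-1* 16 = -16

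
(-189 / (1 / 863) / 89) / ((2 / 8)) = -652428 / 89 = -7330.65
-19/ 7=-2.71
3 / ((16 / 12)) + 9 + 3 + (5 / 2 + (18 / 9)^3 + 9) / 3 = 83 / 4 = 20.75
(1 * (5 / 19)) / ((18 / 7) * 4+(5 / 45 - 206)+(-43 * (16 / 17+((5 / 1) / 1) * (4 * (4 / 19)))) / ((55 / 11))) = -26775 / 24409421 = -0.00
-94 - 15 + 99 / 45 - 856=-4814 / 5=-962.80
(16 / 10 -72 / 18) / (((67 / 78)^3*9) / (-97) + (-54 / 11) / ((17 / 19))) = 11477198304 / 26519193485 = 0.43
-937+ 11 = -926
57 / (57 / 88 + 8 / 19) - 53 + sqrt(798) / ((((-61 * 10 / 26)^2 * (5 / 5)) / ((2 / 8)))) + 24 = 169 * sqrt(798) / 372100 + 43481 / 1787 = 24.34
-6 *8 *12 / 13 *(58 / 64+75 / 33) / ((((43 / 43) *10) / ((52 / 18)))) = -2238 / 55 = -40.69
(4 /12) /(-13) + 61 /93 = 0.63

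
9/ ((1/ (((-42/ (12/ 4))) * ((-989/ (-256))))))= -62307/ 128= -486.77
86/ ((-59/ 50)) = -72.88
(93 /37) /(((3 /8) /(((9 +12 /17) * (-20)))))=-1301.11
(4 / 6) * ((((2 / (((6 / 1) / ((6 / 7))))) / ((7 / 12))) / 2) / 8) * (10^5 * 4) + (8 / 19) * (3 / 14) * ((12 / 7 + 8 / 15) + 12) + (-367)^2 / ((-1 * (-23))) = 1501114927 / 107065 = 14020.59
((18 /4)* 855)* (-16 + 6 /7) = -407835 /7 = -58262.14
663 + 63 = 726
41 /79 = 0.52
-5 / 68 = -0.07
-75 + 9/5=-366/5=-73.20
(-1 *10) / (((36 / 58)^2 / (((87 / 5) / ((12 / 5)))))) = -121945 / 648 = -188.19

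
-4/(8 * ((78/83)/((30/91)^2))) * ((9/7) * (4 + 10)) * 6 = -672300/107653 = -6.25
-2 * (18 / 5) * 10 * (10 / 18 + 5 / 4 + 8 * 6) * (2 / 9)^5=-114752 / 59049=-1.94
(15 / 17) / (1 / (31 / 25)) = 93 / 85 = 1.09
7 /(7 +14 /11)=11 /13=0.85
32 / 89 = 0.36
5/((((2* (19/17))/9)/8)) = 3060/19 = 161.05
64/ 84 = 16/ 21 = 0.76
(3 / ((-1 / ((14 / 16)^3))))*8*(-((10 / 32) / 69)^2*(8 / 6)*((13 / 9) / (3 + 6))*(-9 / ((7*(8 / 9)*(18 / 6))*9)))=-15925 / 4212228096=-0.00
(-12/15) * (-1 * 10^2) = 80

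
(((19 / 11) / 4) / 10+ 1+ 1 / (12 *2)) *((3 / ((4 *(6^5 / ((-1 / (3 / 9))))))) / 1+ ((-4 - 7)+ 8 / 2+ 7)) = -179 / 570240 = -0.00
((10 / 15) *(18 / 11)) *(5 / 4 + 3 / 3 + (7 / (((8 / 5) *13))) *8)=771 / 143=5.39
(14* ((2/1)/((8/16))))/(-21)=-8/3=-2.67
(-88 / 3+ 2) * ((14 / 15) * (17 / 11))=-19516 / 495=-39.43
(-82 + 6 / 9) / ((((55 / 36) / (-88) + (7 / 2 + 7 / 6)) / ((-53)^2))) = -65798016 / 1339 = -49139.67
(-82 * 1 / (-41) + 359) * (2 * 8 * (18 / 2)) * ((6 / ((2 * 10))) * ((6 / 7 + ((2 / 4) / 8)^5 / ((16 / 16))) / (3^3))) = 2271218143 / 4587520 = 495.09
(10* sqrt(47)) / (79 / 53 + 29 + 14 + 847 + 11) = 0.08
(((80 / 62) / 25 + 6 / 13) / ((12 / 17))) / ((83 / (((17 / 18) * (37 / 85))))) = 0.00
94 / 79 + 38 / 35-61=-162373 / 2765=-58.72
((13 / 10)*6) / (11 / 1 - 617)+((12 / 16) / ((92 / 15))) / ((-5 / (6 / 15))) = -421 / 18584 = -0.02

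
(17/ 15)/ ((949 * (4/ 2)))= 0.00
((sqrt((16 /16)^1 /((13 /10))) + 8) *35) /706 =0.44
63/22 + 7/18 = 322/99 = 3.25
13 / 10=1.30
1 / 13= 0.08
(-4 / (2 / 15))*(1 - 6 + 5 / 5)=120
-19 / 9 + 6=35 / 9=3.89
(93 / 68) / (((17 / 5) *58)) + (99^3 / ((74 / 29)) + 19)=943367958553 / 2480776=380271.32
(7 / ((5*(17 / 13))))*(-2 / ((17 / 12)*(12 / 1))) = -182 / 1445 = -0.13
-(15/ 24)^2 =-25/ 64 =-0.39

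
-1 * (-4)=4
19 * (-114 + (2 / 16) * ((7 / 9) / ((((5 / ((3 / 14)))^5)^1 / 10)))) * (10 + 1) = -4576498074357 / 192080000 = -23826.00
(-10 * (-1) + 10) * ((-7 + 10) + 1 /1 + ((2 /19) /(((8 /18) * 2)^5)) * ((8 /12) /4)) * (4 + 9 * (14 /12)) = 363957395 /311296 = 1169.17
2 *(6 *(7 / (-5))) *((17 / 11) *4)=-5712 / 55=-103.85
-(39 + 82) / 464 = -121 / 464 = -0.26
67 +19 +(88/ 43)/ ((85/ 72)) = 87.73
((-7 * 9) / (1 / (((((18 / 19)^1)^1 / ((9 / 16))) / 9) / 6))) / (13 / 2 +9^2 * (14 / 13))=-2912 / 138909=-0.02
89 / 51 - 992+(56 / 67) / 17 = -3383533 / 3417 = -990.21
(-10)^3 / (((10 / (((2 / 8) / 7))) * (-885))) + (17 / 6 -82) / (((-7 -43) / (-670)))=-876245 / 826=-1060.83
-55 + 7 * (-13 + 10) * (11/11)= -76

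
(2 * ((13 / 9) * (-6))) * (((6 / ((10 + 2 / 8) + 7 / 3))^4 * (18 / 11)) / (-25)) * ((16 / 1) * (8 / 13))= 82556485632 / 142968540275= 0.58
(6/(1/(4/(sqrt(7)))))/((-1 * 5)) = -24 * sqrt(7)/35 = -1.81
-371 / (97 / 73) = -27083 / 97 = -279.21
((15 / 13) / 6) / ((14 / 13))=5 / 28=0.18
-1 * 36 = -36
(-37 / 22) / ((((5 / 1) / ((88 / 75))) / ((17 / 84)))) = -629 / 7875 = -0.08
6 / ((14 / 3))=9 / 7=1.29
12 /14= 6 /7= 0.86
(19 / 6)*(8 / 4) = 6.33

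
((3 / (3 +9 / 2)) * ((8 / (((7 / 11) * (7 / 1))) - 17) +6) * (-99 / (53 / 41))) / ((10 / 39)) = 71393751 / 64925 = 1099.63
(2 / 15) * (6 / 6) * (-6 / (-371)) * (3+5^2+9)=148 / 1855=0.08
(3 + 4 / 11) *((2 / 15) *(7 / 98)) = 37 / 1155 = 0.03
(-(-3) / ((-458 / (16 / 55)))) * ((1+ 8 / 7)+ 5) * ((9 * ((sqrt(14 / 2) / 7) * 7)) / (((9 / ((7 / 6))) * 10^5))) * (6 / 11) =-3 * sqrt(7) / 34636250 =-0.00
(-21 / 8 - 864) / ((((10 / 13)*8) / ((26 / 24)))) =-390559 / 2560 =-152.56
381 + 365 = 746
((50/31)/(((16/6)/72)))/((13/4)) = 5400/403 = 13.40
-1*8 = -8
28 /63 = 4 /9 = 0.44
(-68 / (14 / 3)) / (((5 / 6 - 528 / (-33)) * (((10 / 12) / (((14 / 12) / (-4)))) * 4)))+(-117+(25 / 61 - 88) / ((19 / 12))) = -403255053 / 2341180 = -172.24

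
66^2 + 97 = 4453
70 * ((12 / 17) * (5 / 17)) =4200 / 289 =14.53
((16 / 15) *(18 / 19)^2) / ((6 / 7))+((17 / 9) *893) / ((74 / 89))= 2440094401 / 1202130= 2029.81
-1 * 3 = -3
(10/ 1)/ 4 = 5/ 2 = 2.50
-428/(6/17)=-3638/3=-1212.67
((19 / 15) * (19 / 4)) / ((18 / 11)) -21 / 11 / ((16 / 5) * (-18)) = 176299 / 47520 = 3.71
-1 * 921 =-921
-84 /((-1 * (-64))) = -21 /16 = -1.31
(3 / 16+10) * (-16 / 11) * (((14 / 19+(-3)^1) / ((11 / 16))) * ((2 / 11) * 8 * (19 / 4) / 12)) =112144 / 3993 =28.09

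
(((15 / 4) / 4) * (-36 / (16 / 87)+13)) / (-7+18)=-10965 / 704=-15.58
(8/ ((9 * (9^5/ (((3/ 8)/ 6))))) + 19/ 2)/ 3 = 5048690/ 1594323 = 3.17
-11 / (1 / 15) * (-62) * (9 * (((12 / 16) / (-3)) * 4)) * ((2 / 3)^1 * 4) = -245520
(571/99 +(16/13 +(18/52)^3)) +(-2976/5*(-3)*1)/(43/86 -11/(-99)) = 25482049711/8700120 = 2928.93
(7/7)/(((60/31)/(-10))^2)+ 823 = 30589/36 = 849.69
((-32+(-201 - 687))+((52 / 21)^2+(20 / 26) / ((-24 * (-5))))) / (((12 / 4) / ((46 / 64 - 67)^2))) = -213779143685 / 159744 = -1338260.87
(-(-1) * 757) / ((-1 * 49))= -757 / 49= -15.45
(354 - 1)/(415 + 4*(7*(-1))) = 353/387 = 0.91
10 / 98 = 5 / 49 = 0.10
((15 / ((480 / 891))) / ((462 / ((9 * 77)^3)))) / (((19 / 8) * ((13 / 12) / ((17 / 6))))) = 21822994809 / 988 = 22088051.43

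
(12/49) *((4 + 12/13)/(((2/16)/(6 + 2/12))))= 37888/637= 59.48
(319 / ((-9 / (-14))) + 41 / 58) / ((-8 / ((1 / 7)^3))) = -259397 / 1432368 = -0.18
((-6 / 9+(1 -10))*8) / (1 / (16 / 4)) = -309.33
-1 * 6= -6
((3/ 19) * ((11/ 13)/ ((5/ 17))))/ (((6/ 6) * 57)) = 187/ 23465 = 0.01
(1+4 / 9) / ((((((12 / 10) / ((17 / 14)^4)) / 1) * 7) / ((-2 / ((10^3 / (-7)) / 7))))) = 1085773 / 29635200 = 0.04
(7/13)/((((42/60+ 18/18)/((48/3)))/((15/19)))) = 16800/4199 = 4.00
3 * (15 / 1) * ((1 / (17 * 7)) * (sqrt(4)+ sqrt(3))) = 45 * sqrt(3) / 119+ 90 / 119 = 1.41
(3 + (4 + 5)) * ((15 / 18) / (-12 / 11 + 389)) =110 / 4267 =0.03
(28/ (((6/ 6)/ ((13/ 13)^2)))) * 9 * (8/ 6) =336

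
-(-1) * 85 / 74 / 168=85 / 12432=0.01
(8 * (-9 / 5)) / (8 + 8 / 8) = -8 / 5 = -1.60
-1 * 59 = -59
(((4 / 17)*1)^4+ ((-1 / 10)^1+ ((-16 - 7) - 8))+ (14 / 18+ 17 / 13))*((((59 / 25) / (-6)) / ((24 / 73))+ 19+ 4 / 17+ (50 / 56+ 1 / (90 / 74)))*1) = -7997129389396423 / 13954354596000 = -573.09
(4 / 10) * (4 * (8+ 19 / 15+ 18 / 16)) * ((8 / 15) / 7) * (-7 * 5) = -44.34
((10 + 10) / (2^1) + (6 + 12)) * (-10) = -280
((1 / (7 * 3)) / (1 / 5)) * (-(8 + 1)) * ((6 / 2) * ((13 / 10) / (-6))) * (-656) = -6396 / 7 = -913.71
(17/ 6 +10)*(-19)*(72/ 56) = -627/ 2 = -313.50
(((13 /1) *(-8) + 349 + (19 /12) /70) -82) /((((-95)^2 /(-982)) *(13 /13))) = -67237049 /3790500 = -17.74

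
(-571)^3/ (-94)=1980525.65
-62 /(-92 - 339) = 62 /431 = 0.14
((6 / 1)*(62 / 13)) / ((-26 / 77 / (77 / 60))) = -183799 / 1690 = -108.76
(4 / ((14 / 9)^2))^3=531441 / 117649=4.52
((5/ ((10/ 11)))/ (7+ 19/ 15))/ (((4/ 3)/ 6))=1485/ 496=2.99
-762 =-762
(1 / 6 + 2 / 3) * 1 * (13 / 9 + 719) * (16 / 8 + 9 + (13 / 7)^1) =162100 / 21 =7719.05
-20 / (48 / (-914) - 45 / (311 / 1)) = 101.41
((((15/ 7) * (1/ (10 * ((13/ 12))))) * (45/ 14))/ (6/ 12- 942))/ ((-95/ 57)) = 486/ 1199471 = 0.00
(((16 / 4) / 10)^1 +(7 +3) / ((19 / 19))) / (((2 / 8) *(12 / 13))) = 676 / 15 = 45.07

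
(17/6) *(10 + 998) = 2856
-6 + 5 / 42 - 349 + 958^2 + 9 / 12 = 77062429 / 84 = 917409.87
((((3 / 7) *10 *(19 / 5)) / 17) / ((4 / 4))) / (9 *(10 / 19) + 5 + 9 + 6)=0.04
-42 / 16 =-21 / 8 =-2.62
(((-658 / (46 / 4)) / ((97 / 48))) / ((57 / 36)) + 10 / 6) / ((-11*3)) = 2062103 / 4196511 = 0.49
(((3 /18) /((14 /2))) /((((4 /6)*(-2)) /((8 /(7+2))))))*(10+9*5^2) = -235 /63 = -3.73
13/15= 0.87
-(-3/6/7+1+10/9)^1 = -257/126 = -2.04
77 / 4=19.25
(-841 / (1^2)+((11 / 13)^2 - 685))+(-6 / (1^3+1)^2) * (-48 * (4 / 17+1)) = -4126613 / 2873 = -1436.34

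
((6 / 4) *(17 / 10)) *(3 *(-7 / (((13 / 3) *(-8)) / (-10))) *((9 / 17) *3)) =-5103 / 208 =-24.53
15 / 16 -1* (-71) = 1151 / 16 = 71.94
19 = 19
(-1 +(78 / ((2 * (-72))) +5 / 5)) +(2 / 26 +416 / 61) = 120947 / 19032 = 6.35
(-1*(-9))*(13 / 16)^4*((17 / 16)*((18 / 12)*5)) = 65547495 / 2097152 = 31.26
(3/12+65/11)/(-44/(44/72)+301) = 271/10076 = 0.03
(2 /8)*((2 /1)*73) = 73 /2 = 36.50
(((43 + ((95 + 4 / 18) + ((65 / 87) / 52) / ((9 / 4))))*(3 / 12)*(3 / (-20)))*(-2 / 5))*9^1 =108233 / 5800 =18.66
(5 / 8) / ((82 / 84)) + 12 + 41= 8797 / 164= 53.64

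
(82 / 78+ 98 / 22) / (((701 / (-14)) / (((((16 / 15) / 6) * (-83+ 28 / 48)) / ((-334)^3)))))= -8176063 / 189085615721145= -0.00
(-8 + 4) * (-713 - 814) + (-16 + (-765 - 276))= 5051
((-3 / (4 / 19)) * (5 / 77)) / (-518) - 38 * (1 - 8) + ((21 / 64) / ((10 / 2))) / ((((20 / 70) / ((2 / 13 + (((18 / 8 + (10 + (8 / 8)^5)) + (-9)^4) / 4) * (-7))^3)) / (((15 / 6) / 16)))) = -40172901086501571458978759 / 735089877057536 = -54650325545.64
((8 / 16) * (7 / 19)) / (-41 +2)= -7 / 1482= -0.00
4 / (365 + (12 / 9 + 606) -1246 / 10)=15 / 3179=0.00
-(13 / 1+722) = -735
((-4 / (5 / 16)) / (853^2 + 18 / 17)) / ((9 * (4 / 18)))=-544 / 61846855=-0.00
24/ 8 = 3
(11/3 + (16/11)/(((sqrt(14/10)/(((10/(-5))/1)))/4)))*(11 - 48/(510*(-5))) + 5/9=156664/3825 - 85632*sqrt(35)/4675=-67.41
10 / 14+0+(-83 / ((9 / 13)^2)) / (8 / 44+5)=-1056994 / 32319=-32.71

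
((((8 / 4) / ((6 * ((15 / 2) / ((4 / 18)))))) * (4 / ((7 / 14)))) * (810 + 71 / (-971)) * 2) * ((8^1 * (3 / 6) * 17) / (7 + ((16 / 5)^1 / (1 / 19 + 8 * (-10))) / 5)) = 25994514300160 / 20883492171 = 1244.74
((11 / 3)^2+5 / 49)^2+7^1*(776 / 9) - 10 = 151123954 / 194481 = 777.06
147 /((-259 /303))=-6363 /37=-171.97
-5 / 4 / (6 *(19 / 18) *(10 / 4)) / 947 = -3 / 35986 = -0.00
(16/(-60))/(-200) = 1/750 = 0.00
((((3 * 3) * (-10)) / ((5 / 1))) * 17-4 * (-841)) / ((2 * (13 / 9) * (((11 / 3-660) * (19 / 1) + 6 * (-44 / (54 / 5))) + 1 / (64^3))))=-32466272256 / 383225429899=-0.08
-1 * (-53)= 53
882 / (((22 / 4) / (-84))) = -148176 / 11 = -13470.55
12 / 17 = 0.71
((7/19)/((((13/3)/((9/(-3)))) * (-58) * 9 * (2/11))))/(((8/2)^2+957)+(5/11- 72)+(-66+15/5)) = 847/264257396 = 0.00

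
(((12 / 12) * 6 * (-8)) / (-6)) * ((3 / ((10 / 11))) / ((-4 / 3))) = -99 / 5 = -19.80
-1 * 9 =-9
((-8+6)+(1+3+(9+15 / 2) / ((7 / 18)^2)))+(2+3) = 5689 / 49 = 116.10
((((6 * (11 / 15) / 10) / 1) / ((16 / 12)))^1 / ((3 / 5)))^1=11 / 20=0.55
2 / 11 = 0.18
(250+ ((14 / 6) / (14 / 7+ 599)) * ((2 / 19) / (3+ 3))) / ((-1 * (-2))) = 25692757 / 205542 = 125.00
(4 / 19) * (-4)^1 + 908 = 907.16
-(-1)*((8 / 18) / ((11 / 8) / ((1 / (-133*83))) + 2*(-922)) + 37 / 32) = 45347249 / 39220128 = 1.16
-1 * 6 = -6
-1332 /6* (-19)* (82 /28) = 86469 /7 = 12352.71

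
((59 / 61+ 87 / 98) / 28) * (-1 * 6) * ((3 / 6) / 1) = -33267 / 167384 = -0.20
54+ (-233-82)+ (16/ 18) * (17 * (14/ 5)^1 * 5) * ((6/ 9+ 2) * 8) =114809/ 27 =4252.19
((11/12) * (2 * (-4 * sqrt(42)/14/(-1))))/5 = 11 * sqrt(42)/105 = 0.68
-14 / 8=-7 / 4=-1.75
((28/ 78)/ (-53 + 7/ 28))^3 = -175616/ 557238592989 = -0.00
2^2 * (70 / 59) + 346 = 20694 / 59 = 350.75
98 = 98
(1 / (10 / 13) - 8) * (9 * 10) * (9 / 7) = -5427 / 7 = -775.29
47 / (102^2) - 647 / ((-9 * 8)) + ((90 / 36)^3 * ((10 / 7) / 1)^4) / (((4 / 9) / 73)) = 178155661459 / 16653336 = 10697.90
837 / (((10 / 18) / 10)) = 15066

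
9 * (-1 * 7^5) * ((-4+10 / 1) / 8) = -453789 / 4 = -113447.25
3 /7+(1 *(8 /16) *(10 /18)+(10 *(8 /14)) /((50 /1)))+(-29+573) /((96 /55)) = 196867 /630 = 312.49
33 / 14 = 2.36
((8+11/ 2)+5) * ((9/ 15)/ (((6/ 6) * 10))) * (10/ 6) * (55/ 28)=407/ 112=3.63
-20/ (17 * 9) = -20/ 153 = -0.13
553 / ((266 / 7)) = 553 / 38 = 14.55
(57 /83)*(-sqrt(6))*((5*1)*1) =-285*sqrt(6) /83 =-8.41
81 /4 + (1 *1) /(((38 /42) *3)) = 1567 /76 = 20.62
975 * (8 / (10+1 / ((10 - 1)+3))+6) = 801450 / 121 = 6623.55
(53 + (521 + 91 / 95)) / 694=54621 / 65930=0.83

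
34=34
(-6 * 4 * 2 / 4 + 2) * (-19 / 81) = 2.35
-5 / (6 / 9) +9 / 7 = -87 / 14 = -6.21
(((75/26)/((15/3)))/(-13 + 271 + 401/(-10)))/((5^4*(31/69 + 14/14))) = 0.00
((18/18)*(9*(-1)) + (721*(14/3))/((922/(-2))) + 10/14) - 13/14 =-16.51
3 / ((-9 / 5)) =-5 / 3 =-1.67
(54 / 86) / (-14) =-27 / 602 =-0.04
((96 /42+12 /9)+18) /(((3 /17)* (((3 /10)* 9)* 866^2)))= 19295 /318918789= 0.00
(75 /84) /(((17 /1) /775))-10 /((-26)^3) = 21283735 /522886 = 40.70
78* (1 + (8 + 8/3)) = 910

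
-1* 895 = -895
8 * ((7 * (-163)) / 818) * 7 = -78.11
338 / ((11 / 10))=3380 / 11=307.27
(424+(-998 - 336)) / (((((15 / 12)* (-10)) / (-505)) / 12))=-441168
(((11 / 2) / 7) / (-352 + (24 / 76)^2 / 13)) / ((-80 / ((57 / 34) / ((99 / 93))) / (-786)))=-1086321561 / 31452176000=-0.03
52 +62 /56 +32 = 2383 /28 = 85.11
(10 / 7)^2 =100 / 49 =2.04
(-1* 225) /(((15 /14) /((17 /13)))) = -3570 /13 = -274.62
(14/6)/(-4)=-7/12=-0.58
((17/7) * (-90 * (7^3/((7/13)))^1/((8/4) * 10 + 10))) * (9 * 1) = -41769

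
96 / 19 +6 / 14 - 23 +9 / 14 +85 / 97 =-412823 / 25802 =-16.00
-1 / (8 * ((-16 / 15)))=15 / 128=0.12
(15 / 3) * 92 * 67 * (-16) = -493120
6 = 6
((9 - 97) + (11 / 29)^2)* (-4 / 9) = 98516 / 2523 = 39.05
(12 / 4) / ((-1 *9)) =-1 / 3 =-0.33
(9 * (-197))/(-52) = 34.10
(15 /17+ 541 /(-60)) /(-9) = 8297 /9180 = 0.90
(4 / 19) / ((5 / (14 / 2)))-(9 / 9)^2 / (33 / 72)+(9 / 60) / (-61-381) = -3487123 / 1847560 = -1.89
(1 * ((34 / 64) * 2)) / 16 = 17 / 256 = 0.07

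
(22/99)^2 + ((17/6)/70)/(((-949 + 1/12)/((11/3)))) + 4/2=66153421/32282145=2.05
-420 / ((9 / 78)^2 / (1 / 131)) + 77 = -64379 / 393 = -163.81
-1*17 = -17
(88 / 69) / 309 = 88 / 21321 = 0.00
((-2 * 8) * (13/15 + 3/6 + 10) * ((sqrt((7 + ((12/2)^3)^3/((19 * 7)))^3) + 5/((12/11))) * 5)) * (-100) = 3751000/9 + 2749449445600 * sqrt(1340457391)/53067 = 1896914709575.66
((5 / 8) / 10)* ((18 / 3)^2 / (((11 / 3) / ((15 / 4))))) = 405 / 176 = 2.30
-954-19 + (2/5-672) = -8223/5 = -1644.60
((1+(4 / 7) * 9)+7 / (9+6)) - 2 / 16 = 5447 / 840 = 6.48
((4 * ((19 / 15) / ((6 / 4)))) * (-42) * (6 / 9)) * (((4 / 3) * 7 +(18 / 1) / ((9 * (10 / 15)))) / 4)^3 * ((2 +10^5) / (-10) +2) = 336781818359 / 12150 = 27718668.18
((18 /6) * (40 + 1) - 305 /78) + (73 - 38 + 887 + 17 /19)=1544221 /1482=1041.98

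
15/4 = 3.75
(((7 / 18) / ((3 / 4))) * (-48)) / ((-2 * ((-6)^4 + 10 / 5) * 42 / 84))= 112 / 5841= 0.02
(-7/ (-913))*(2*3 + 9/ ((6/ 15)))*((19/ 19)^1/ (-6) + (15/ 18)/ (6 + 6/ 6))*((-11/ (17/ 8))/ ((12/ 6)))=38/ 1411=0.03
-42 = -42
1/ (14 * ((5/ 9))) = 9/ 70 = 0.13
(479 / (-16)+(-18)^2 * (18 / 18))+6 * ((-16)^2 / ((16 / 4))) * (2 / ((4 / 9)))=32353 / 16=2022.06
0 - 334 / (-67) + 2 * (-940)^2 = 118402734 / 67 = 1767204.99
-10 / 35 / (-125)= 0.00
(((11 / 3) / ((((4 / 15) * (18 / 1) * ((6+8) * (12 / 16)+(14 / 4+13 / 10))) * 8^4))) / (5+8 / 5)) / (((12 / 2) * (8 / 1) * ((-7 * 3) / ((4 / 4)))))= -125 / 68223762432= -0.00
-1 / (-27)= 1 / 27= 0.04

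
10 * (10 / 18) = 50 / 9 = 5.56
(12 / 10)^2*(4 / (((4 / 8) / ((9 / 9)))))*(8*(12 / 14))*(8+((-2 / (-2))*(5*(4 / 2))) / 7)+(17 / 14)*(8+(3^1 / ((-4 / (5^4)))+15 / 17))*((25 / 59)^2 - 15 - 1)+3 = 326882328207 / 34113800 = 9582.11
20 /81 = 0.25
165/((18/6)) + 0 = 55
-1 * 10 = -10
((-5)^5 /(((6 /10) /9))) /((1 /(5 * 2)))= -468750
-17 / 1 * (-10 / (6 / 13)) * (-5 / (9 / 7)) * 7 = -270725 / 27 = -10026.85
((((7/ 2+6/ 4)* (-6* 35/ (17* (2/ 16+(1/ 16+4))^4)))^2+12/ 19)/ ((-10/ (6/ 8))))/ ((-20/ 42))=23596831647890408061/ 222971761746351573100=0.11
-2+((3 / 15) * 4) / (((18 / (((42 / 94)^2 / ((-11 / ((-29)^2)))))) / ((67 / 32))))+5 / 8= -5433893 / 1943920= -2.80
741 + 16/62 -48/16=22886/31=738.26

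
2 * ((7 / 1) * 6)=84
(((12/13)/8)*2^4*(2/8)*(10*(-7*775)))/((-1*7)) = 46500/13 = 3576.92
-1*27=-27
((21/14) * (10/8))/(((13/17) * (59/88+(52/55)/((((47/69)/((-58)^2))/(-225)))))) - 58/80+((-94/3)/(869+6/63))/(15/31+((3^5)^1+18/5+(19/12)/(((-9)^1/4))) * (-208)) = -83110441061027399779051/114634833550864317580760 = -0.73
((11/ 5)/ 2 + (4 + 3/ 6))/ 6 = 14/ 15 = 0.93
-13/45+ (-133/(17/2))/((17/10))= -123457/13005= -9.49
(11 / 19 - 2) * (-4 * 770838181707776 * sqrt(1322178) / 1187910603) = 3083352726831104 * sqrt(1322178) / 835937091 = 4241256882.09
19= 19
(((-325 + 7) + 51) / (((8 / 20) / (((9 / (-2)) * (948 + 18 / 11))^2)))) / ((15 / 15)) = -2949893495415 / 242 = -12189642543.04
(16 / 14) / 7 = 8 / 49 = 0.16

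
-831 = -831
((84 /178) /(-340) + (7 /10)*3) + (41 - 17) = 197436 /7565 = 26.10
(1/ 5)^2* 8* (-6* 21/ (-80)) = 63/ 125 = 0.50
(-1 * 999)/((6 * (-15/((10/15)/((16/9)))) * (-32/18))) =-2997/1280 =-2.34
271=271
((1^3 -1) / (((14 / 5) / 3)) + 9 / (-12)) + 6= 21 / 4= 5.25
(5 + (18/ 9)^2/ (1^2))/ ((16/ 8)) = 9/ 2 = 4.50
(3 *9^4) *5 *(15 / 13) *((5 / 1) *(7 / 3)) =17222625 / 13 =1324817.31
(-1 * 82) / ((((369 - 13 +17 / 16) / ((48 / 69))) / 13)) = -272896 / 131399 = -2.08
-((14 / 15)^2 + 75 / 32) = -23147 / 7200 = -3.21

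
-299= -299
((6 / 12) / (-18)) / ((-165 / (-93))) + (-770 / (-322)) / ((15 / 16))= 115447 / 45540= 2.54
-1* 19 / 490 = -19 / 490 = -0.04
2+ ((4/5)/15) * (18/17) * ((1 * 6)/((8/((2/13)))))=11086/5525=2.01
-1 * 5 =-5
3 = 3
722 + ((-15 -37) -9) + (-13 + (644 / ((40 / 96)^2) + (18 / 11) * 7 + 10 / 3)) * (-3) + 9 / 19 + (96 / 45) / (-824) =-16907648953 / 1614525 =-10472.21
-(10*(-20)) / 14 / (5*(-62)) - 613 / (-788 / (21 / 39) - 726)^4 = -551715626850865181 / 11972229095733154192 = -0.05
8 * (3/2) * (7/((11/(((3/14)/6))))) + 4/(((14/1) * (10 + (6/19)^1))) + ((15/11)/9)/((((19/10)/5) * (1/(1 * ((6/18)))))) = 559157/1290366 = 0.43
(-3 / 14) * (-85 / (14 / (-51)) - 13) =-63.57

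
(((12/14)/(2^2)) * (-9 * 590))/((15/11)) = -5841/7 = -834.43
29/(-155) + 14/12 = 911/930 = 0.98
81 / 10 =8.10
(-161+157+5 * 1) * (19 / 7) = 2.71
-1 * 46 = -46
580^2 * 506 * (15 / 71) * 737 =1881764412000 / 71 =26503724112.68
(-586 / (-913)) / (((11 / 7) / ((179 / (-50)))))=-367129 / 251075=-1.46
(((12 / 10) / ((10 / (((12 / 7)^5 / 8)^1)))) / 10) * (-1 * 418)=-19502208 / 2100875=-9.28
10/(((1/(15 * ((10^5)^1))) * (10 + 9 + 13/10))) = 150000000/203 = 738916.26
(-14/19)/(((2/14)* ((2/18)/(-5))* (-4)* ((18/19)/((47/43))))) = -11515/172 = -66.95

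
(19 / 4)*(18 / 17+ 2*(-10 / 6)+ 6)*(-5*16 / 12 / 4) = -9025 / 306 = -29.49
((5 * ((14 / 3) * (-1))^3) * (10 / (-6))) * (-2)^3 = -548800 / 81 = -6775.31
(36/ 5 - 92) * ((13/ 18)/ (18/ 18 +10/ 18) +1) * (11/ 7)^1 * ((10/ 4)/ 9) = -23903/ 441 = -54.20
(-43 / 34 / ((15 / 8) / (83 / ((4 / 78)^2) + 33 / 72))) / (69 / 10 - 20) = 1625.06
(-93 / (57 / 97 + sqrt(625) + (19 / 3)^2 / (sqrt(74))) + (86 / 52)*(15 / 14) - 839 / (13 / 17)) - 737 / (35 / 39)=-124769887736301937 / 64971801015940 + 2842995213*sqrt(74) / 35698791767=-1919.68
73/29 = 2.52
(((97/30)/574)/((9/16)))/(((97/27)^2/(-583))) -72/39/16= -2054649/3619070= -0.57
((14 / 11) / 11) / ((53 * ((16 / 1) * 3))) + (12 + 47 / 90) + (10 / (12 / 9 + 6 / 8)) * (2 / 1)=51073237 / 2308680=22.12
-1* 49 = -49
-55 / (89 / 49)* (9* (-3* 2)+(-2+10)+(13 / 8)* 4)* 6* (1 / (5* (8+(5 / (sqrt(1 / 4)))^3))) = 6083 / 4272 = 1.42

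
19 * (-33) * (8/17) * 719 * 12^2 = -519336576/17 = -30549210.35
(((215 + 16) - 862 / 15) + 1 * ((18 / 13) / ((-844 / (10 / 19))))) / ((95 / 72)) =131.52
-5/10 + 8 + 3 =21/2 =10.50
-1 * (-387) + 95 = 482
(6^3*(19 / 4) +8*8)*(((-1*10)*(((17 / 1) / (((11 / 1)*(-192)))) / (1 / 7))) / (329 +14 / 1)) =46325 / 25872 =1.79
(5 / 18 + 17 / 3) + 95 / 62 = 2086 / 279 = 7.48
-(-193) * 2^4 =3088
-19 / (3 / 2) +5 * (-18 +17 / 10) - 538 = -632.17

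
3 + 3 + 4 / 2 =8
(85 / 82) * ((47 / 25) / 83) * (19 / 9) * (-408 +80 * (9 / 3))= -425068 / 51045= -8.33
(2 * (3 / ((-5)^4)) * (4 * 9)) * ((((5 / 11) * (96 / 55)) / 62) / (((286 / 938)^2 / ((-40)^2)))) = 145955561472 / 1917604975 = 76.11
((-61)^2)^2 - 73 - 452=13845316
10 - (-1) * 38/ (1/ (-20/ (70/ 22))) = -1602/ 7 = -228.86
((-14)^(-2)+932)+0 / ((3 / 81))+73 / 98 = 3731 / 4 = 932.75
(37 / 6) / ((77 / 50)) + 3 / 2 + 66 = 33035 / 462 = 71.50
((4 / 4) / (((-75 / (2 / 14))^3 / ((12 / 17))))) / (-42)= 2 / 17219671875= 0.00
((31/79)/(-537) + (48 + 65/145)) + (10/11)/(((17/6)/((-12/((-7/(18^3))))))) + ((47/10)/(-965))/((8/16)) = 25302037173739159/7770274101975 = 3256.26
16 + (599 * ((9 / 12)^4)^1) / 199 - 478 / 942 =394590817 / 23994624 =16.44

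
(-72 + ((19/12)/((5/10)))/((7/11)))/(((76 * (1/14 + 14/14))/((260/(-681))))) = 36595/116451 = 0.31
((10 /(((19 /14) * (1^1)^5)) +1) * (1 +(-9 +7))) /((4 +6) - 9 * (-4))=-159 /874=-0.18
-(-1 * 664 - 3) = 667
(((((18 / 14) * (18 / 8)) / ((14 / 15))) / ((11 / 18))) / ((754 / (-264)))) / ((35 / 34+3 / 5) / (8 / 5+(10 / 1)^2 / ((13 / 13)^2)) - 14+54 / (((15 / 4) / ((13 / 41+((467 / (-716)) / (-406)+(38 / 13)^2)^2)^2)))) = -23464214869725622281190407711497510400 / 1023525892864712070156646665976571918916199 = -0.00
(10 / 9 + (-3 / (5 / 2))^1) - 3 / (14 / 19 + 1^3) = -899 / 495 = -1.82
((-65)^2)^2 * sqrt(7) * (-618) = -11031686250 * sqrt(7) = -29187098359.19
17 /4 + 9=53 /4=13.25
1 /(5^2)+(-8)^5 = -819199 /25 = -32767.96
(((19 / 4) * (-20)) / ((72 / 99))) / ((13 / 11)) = -11495 / 104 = -110.53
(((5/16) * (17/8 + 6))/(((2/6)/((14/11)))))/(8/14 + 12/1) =47775/61952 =0.77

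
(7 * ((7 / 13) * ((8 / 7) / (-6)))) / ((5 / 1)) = -28 / 195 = -0.14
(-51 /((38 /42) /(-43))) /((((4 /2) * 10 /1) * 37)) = 46053 /14060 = 3.28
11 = 11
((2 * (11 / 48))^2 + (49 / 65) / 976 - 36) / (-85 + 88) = -81736711 / 6851520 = -11.93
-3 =-3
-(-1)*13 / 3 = 13 / 3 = 4.33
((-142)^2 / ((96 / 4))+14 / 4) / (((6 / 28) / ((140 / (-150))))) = -3674.64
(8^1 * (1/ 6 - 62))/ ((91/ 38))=-8056/ 39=-206.56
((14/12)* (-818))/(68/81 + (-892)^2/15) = -386505/21483268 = -0.02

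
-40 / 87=-0.46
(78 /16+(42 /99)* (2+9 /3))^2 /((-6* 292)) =-3411409 /122107392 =-0.03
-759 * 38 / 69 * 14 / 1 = -5852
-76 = -76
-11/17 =-0.65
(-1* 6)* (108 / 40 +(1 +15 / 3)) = -261 / 5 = -52.20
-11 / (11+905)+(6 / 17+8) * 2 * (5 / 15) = 259583 / 46716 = 5.56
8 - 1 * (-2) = 10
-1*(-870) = 870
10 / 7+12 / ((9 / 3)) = 38 / 7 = 5.43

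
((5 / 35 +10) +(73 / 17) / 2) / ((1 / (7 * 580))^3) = 822483158823.53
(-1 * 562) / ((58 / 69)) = -668.59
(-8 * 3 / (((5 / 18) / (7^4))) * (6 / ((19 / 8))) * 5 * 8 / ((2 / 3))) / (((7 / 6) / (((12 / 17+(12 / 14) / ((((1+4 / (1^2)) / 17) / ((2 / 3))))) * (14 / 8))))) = -201765924864 / 1615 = -124932461.22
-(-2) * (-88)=-176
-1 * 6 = -6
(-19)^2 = 361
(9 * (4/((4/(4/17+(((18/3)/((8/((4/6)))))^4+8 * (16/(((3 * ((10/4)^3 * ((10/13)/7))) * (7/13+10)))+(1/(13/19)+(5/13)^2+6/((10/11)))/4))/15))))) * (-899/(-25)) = 237454049131097/492001250000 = 482.63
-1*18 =-18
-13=-13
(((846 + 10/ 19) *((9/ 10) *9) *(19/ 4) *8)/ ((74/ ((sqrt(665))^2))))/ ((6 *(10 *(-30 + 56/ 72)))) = -129954699/ 97310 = -1335.47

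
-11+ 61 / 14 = -93 / 14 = -6.64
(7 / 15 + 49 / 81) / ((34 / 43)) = 9331 / 6885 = 1.36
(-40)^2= 1600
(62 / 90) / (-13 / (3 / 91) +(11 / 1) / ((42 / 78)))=-217 / 117780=-0.00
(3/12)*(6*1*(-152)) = -228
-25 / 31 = -0.81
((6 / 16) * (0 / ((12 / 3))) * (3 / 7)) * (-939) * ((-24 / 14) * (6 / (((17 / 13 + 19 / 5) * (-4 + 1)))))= 0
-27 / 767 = -0.04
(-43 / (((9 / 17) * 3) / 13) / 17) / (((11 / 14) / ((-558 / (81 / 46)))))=22319752 / 2673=8350.08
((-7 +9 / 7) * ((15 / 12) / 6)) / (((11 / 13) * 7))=-325 / 1617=-0.20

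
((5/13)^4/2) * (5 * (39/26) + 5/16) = 78125/913952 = 0.09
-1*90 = -90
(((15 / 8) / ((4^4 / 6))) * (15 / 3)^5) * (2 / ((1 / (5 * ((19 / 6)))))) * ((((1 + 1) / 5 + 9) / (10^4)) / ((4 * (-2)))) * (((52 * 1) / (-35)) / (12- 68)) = -0.01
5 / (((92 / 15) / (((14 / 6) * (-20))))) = -875 / 23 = -38.04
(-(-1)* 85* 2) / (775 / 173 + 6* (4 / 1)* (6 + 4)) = 5882 / 8459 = 0.70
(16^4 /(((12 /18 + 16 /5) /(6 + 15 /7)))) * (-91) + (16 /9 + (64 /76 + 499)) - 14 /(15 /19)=-311392955633 /24795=-12558699.56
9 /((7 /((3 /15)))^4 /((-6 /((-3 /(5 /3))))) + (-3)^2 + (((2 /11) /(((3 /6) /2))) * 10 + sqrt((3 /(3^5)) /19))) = 0.00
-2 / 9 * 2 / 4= -1 / 9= -0.11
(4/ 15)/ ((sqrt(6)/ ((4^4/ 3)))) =512 * sqrt(6)/ 135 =9.29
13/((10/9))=117/10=11.70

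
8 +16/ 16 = 9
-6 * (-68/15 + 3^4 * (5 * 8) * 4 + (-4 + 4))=-388664/5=-77732.80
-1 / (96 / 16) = -1 / 6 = -0.17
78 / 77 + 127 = 9857 / 77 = 128.01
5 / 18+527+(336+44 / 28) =108971 / 126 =864.85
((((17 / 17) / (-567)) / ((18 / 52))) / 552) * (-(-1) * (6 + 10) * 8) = -416 / 352107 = -0.00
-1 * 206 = -206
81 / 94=0.86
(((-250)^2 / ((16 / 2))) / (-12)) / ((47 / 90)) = -234375 / 188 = -1246.68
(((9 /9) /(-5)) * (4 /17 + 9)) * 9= -1413 /85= -16.62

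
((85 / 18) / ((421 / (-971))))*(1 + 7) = -330140 / 3789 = -87.13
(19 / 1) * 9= 171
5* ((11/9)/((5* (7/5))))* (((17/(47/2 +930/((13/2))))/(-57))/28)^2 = 2686255/752528062127772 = 0.00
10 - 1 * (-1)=11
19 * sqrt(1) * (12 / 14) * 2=228 / 7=32.57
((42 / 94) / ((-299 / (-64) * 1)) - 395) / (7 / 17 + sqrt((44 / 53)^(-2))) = -244.32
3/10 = 0.30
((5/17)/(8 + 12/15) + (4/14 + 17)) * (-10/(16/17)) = -453415/2464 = -184.02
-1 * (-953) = 953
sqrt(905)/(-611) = -sqrt(905)/611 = -0.05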